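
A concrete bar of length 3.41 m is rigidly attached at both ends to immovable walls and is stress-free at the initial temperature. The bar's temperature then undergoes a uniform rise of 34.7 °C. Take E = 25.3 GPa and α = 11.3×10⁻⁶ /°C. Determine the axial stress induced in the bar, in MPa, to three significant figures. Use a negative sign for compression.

-9.92 MPa

Free thermal expansion αLΔT = 11.3e-6 · 3410 · 34.7 = 1.337 mm.
The walls impose strain ε = −(1.337)/3410 = -3.9211e-04; σ = Eε = 25300 · -3.9211e-04 = -9.92 MPa.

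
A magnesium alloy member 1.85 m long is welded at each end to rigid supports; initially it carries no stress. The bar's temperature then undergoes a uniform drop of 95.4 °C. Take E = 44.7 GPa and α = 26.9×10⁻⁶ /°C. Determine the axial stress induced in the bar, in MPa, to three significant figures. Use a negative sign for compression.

115 MPa

Free thermal expansion αLΔT = 26.9e-6 · 1850 · -95.4 = -4.748 mm.
The walls impose strain ε = −(-4.748)/1850 = 2.5663e-03; σ = Eε = 44700 · 2.5663e-03 = 114.7 MPa.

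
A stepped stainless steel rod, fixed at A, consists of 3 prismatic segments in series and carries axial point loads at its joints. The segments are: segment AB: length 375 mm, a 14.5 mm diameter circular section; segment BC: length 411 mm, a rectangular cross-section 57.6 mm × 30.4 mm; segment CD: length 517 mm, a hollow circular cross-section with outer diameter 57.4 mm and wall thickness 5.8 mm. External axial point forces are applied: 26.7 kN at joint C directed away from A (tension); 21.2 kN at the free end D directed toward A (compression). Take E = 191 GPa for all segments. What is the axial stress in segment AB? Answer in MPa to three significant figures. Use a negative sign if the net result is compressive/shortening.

33.3 MPa

Internal axial forces (sectioning from the free end, tension +): N_CD = -21.2 kN, N_BC = 5.5 kN, N_AB = 5.5 kN.
A_AB = 165.1 mm².
σ_AB = N_AB/A_AB = 5500/165.1 = 33.31 MPa.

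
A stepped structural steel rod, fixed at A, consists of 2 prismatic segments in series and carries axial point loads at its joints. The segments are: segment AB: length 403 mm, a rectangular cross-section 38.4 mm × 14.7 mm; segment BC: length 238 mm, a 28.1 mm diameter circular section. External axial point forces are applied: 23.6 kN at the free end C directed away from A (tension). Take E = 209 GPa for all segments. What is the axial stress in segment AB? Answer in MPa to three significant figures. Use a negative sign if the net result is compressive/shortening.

41.8 MPa

Internal axial forces (sectioning from the free end, tension +): N_BC = 23.6 kN, N_AB = 23.6 kN.
A_AB = 564.5 mm².
σ_AB = N_AB/A_AB = 23600/564.5 = 41.81 MPa.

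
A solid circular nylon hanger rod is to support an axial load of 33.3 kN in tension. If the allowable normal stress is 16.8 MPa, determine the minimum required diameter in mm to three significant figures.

50.2 mm

Required area A ≥ P/σ_allow = 33300/16.8 = 1982 mm².
For a solid circular section, d ≥ √(4A/π) = 50.24 mm.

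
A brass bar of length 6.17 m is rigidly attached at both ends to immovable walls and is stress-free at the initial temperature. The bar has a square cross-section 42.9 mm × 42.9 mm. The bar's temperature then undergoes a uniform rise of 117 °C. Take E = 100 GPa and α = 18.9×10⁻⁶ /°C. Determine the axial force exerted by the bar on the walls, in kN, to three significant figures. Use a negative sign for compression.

-407 kN

Free thermal expansion αLΔT = 18.9e-6 · 6170 · 117 = 13.64 mm.
The walls impose strain ε = −(13.64)/6170 = -2.2113e-03; σ = Eε = 100000 · -2.2113e-03 = -221.1 MPa.
Wall reaction R = σ·A = -221.1·1840 = -407000 N = -407 kN.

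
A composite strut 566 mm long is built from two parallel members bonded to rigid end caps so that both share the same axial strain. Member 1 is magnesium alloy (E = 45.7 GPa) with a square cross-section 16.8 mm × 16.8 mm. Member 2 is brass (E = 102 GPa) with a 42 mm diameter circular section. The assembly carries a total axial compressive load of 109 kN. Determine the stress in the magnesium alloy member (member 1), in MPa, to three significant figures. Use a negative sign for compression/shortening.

A_1 = 282.2 mm².
A_2 = 1385 mm².
Equal strain + equilibrium ⇒ each member carries load in proportion to AE: A₁E₁ = 12900000 N, A₂E₂ = 141300000 N, ΣAE = 154200000 N.
σ₁ = P·E₁/ΣAE = -109000·45700/154200000 = -32.3 MPa.

-32.3 MPa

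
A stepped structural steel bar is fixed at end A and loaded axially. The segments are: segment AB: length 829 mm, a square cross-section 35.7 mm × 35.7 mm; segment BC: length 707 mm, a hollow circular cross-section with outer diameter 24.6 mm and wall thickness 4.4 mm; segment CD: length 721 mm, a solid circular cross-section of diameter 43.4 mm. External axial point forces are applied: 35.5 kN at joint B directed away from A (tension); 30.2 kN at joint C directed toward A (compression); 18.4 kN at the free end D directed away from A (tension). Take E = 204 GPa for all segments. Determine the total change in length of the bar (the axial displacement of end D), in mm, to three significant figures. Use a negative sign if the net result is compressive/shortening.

-0.0269 mm

Internal axial forces (sectioning from the free end, tension +): N_CD = 18.4 kN, N_BC = -11.8 kN, N_AB = 23.7 kN.
A_AB = 1274 mm².
A_BC = 279.2 mm².
A_CD = 1479 mm².
δ_AB = 23700·829/(1274·204000) = 0.07557 mm
δ_BC = -11800·707/(279.2·204000) = -0.1465 mm
δ_CD = 18400·721/(1479·204000) = 0.04396 mm
δ = Σδ_i = -0.02693 mm.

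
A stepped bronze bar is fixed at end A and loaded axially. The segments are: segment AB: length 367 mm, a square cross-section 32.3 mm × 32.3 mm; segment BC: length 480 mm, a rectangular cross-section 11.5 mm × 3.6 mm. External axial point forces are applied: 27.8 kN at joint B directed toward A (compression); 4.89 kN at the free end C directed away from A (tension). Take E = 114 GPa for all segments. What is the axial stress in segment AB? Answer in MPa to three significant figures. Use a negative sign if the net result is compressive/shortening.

Internal axial forces (sectioning from the free end, tension +): N_BC = 4.89 kN, N_AB = -22.91 kN.
A_AB = 1043 mm².
σ_AB = N_AB/A_AB = -22910/1043 = -21.96 MPa.

-22.0 MPa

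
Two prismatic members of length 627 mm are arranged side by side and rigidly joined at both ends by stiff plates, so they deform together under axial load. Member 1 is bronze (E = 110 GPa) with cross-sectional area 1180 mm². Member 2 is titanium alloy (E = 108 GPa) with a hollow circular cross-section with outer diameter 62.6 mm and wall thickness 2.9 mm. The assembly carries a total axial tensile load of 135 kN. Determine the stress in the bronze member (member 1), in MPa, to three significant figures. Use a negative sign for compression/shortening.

A_2 = 543.9 mm².
Equal strain + equilibrium ⇒ each member carries load in proportion to AE: A₁E₁ = 129800000 N, A₂E₂ = 58740000 N, ΣAE = 188500000 N.
σ₁ = P·E₁/ΣAE = 135000·110000/188500000 = 78.76 MPa.

78.8 MPa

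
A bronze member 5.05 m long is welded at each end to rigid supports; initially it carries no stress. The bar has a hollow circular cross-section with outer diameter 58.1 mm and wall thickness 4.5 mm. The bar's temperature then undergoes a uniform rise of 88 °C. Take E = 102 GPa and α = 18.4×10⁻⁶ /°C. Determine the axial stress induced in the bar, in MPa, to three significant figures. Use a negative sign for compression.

Free thermal expansion αLΔT = 18.4e-6 · 5050 · 88 = 8.177 mm.
The walls impose strain ε = −(8.177)/5050 = -1.6192e-03; σ = Eε = 102000 · -1.6192e-03 = -165.2 MPa.

-165 MPa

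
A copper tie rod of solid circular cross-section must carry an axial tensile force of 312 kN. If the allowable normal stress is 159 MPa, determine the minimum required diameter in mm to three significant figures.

Required area A ≥ P/σ_allow = 312000/159 = 1962 mm².
For a solid circular section, d ≥ √(4A/π) = 49.98 mm.

50.0 mm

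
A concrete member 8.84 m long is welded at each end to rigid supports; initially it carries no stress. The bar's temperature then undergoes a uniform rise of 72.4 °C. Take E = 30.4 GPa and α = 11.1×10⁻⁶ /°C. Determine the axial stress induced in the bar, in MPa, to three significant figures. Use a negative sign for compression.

-24.4 MPa

Free thermal expansion αLΔT = 11.1e-6 · 8840 · 72.4 = 7.104 mm.
The walls impose strain ε = −(7.104)/8840 = -8.0364e-04; σ = Eε = 30400 · -8.0364e-04 = -24.43 MPa.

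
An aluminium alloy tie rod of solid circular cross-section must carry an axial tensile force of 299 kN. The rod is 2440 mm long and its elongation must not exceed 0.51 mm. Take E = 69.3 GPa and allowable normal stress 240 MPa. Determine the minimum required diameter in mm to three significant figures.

162 mm

Required area A ≥ P/σ_allow = 299000/240 = 1246 mm².
For a solid circular section, d ≥ √(4A/π) = 39.83 mm.
Elongation limit: A ≥ PL/(Eδ_allow) = 299000·2440/(69300·0.51) = 20640 mm² ⇒ d ≥ 162.1 mm.
The elongation limit governs.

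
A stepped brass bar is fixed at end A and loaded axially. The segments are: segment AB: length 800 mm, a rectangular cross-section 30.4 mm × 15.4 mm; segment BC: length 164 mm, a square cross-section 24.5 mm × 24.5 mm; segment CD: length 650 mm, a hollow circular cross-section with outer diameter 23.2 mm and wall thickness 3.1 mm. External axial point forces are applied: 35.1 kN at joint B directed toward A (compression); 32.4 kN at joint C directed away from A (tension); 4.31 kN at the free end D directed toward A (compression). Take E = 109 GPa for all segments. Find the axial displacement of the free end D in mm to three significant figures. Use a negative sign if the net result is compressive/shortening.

-0.171 mm

Internal axial forces (sectioning from the free end, tension +): N_CD = -4.31 kN, N_BC = 28.09 kN, N_AB = -7.01 kN.
A_AB = 468.2 mm².
A_BC = 600.2 mm².
A_CD = 195.8 mm².
δ_AB = -7010·800/(468.2·109000) = -0.1099 mm
δ_BC = 28090·164/(600.2·109000) = 0.07041 mm
δ_CD = -4310·650/(195.8·109000) = -0.1313 mm
δ = Σδ_i = -0.1708 mm.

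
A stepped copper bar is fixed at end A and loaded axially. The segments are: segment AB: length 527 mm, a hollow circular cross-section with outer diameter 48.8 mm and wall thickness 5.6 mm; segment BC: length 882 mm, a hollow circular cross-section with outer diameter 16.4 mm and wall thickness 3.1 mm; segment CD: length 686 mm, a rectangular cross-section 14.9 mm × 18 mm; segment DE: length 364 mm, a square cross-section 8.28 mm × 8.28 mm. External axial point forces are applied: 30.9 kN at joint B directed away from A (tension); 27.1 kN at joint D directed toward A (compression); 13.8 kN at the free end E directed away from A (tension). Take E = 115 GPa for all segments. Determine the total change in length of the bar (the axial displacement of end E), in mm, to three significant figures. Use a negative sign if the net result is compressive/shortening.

-0.340 mm

Internal axial forces (sectioning from the free end, tension +): N_DE = 13.8 kN, N_CD = -13.3 kN, N_BC = -13.3 kN, N_AB = 17.6 kN.
A_AB = 760 mm².
A_BC = 129.5 mm².
A_CD = 268.2 mm².
A_DE = 68.56 mm².
δ_AB = 17600·527/(760·115000) = 0.1061 mm
δ_BC = -13300·882/(129.5·115000) = -0.7875 mm
δ_CD = -13300·686/(268.2·115000) = -0.2958 mm
δ_DE = 13800·364/(68.56·115000) = 0.6371 mm
δ = Σδ_i = -0.3401 mm.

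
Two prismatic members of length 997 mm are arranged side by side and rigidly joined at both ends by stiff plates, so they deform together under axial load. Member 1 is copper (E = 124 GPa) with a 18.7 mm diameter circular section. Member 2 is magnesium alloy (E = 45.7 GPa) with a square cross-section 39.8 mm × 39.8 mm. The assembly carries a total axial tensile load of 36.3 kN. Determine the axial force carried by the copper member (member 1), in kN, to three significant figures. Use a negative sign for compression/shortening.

11.6 kN

A_1 = 274.6 mm².
A_2 = 1584 mm².
Equal strain + equilibrium ⇒ each member carries load in proportion to AE: A₁E₁ = 34060000 N, A₂E₂ = 72390000 N, ΣAE = 106400000 N.
F₁ = P·A₁E₁/ΣAE = 36300·34060000/106400000 = 11610 N.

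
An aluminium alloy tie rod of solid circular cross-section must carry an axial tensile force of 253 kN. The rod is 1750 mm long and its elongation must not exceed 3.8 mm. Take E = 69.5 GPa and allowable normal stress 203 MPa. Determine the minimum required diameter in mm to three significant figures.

46.2 mm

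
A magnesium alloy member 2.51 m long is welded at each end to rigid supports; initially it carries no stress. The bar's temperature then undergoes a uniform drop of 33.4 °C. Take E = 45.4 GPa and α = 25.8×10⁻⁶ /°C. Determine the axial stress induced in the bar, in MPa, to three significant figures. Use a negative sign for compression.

39.1 MPa

Free thermal expansion αLΔT = 25.8e-6 · 2510 · -33.4 = -2.163 mm.
The walls impose strain ε = −(-2.163)/2510 = 8.6172e-04; σ = Eε = 45400 · 8.6172e-04 = 39.12 MPa.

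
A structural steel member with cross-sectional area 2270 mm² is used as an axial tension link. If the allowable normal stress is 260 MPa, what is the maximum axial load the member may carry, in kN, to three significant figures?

590 kN

P_max = σ_allow · A = 260 · 2270 = 590200 N = 590.2 kN.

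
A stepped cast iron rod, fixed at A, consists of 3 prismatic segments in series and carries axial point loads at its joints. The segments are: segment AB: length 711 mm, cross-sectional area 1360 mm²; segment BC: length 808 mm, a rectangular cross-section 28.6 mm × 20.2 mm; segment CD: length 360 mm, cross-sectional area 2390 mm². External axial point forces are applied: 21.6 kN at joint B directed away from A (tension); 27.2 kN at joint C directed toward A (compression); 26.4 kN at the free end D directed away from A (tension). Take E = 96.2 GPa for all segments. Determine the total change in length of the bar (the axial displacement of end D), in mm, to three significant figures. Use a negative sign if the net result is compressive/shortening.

0.143 mm

Internal axial forces (sectioning from the free end, tension +): N_CD = 26.4 kN, N_BC = -0.8 kN, N_AB = 20.8 kN.
A_BC = 577.7 mm².
δ_AB = 20800·711/(1360·96200) = 0.113 mm
δ_BC = -800·808/(577.7·96200) = -0.01163 mm
δ_CD = 26400·360/(2390·96200) = 0.04134 mm
δ = Σδ_i = 0.1427 mm.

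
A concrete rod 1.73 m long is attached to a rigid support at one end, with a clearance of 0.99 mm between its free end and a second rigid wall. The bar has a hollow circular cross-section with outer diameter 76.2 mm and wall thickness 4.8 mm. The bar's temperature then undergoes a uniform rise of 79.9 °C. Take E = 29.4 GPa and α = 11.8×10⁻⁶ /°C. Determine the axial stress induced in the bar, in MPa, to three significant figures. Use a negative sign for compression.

Free thermal expansion αLΔT = 11.8e-6 · 1730 · 79.9 = 1.631 mm.
The walls engage after the gap closes; constrained expansion = 1.631 − 0.99 = 0.6411 mm.
The walls impose strain ε = −(0.6411)/1730 = -3.7057e-04; σ = Eε = 29400 · -3.7057e-04 = -10.89 MPa.

-10.9 MPa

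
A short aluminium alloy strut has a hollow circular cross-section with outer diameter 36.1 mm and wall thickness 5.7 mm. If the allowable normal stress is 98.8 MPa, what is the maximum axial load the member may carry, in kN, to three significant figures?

A = 544.4 mm².
P_max = σ_allow · A = 98.8 · 544.4 = 53780 N = 53.78 kN.

53.8 kN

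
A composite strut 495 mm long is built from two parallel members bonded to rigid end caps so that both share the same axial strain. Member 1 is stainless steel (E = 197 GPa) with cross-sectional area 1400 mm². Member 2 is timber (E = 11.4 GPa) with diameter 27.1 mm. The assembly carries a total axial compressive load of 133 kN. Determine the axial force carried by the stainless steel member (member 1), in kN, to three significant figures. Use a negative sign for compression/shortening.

A_2 = 576.8 mm².
Equal strain + equilibrium ⇒ each member carries load in proportion to AE: A₁E₁ = 275800000 N, A₂E₂ = 6576000 N, ΣAE = 282400000 N.
F₁ = P·A₁E₁/ΣAE = -133000·275800000/282400000 = -129900 N.

-130 kN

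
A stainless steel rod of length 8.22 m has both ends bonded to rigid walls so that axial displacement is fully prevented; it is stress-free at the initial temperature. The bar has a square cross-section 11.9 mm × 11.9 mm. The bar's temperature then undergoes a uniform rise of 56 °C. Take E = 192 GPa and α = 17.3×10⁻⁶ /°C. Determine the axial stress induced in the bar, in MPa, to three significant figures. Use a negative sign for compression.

-186 MPa

Free thermal expansion αLΔT = 17.3e-6 · 8220 · 56 = 7.964 mm.
The walls impose strain ε = −(7.964)/8220 = -9.6880e-04; σ = Eε = 192000 · -9.6880e-04 = -186 MPa.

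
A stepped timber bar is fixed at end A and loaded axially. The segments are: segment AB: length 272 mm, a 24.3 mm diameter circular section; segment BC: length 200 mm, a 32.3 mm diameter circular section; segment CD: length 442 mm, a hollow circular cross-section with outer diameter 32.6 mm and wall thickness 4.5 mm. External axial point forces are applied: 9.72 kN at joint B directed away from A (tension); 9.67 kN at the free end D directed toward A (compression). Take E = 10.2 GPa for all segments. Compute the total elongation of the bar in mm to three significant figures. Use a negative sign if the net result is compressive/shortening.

-1.28 mm

Internal axial forces (sectioning from the free end, tension +): N_CD = -9.67 kN, N_BC = -9.67 kN, N_AB = 0.05 kN.
A_AB = 463.8 mm².
A_BC = 819.4 mm².
A_CD = 397.3 mm².
δ_AB = 50·272/(463.8·10200) = 0.002875 mm
δ_BC = -9670·200/(819.4·10200) = -0.2314 mm
δ_CD = -9670·442/(397.3·10200) = -1.055 mm
δ = Σδ_i = -1.283 mm.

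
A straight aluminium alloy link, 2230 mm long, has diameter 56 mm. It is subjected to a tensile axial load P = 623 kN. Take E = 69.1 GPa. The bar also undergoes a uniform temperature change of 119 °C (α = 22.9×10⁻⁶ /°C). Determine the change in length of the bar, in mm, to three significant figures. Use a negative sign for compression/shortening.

A = 2463 mm².
δ_mech = NL/(AE) = 623000·2230/(2463·69100) = 8.163 mm.
δ_thermal = αLΔT = 22.9e-6·2230·119 = 6.077 mm.
δ = δ_mech + δ_thermal = 14.24 mm.

14.2 mm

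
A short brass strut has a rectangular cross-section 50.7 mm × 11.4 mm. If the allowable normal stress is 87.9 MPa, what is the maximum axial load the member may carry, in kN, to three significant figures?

A = 578 mm².
P_max = σ_allow · A = 87.9 · 578 = 50800 N = 50.8 kN.

50.8 kN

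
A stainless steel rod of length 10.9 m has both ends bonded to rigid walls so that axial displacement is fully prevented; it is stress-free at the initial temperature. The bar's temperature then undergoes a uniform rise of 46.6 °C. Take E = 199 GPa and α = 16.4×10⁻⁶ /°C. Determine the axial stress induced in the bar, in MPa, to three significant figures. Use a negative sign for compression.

-152 MPa

Free thermal expansion αLΔT = 16.4e-6 · 10900 · 46.6 = 8.33 mm.
The walls impose strain ε = −(8.33)/10900 = -7.6424e-04; σ = Eε = 199000 · -7.6424e-04 = -152.1 MPa.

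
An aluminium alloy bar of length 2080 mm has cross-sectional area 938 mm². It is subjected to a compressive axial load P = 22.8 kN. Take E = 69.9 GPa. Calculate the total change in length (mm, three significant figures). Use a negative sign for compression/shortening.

-0.723 mm

δ_mech = NL/(AE) = -22800·2080/(938·69900) = -0.7233 mm.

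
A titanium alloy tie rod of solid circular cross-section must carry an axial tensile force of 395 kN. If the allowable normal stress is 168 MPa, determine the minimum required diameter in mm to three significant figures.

54.7 mm

Required area A ≥ P/σ_allow = 395000/168 = 2351 mm².
For a solid circular section, d ≥ √(4A/π) = 54.71 mm.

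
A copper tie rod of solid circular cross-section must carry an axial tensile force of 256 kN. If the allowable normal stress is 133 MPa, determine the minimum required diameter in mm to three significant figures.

Required area A ≥ P/σ_allow = 256000/133 = 1925 mm².
For a solid circular section, d ≥ √(4A/π) = 49.51 mm.

49.5 mm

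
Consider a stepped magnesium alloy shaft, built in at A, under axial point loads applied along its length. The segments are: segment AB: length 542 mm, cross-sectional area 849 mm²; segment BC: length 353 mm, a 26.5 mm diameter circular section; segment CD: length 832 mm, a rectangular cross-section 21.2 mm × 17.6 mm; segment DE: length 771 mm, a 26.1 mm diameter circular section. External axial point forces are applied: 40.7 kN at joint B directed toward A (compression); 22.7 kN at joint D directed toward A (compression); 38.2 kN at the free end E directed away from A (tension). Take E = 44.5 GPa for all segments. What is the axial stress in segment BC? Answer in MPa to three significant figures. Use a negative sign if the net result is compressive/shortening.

28.1 MPa

Internal axial forces (sectioning from the free end, tension +): N_DE = 38.2 kN, N_CD = 15.5 kN, N_BC = 15.5 kN, N_AB = -25.2 kN.
A_BC = 551.5 mm².
σ_BC = N_BC/A_BC = 15500/551.5 = 28.1 MPa.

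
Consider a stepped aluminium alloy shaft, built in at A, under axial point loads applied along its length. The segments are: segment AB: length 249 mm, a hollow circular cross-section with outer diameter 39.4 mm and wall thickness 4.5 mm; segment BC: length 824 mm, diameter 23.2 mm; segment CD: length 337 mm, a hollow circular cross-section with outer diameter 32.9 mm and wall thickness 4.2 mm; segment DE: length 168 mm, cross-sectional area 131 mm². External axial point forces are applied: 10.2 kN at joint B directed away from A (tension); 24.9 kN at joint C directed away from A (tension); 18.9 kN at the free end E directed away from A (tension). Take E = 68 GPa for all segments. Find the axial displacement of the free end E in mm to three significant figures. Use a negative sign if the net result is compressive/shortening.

Internal axial forces (sectioning from the free end, tension +): N_DE = 18.9 kN, N_CD = 18.9 kN, N_BC = 43.8 kN, N_AB = 54 kN.
A_AB = 493.4 mm².
A_BC = 422.7 mm².
A_CD = 378.7 mm².
δ_AB = 54000·249/(493.4·68000) = 0.4008 mm
δ_BC = 43800·824/(422.7·68000) = 1.256 mm
δ_CD = 18900·337/(378.7·68000) = 0.2473 mm
δ_DE = 18900·168/(131·68000) = 0.3564 mm
δ = Σδ_i = 2.26 mm.

2.26 mm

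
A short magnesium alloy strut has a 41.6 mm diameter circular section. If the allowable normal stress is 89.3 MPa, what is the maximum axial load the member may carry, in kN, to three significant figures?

121 kN

A = 1359 mm².
P_max = σ_allow · A = 89.3 · 1359 = 121400 N = 121.4 kN.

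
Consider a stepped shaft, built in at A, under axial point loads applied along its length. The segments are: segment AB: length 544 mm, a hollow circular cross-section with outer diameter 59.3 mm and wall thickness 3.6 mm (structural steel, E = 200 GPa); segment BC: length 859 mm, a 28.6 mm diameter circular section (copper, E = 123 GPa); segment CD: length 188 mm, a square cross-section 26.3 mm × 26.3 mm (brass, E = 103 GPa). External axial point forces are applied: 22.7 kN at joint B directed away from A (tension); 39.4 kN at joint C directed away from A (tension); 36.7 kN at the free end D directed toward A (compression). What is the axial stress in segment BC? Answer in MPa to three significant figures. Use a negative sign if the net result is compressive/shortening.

4.20 MPa

Internal axial forces (sectioning from the free end, tension +): N_CD = -36.7 kN, N_BC = 2.7 kN, N_AB = 25.4 kN.
A_BC = 642.4 mm².
σ_BC = N_BC/A_BC = 2700/642.4 = 4.203 MPa.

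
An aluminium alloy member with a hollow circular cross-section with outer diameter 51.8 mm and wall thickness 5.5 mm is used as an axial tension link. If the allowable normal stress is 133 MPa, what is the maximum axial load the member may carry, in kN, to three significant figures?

A = 800 mm².
P_max = σ_allow · A = 133 · 800 = 106400 N = 106.4 kN.

106 kN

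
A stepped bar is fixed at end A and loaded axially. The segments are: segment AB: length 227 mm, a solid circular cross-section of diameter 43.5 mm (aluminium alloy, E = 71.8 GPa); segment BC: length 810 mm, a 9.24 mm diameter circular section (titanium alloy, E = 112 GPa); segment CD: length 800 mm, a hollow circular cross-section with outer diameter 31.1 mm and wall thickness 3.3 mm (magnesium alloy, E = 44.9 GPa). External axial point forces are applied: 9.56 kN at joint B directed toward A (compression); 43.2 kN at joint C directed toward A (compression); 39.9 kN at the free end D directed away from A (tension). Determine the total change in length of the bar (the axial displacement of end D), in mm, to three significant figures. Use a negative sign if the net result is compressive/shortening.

2.08 mm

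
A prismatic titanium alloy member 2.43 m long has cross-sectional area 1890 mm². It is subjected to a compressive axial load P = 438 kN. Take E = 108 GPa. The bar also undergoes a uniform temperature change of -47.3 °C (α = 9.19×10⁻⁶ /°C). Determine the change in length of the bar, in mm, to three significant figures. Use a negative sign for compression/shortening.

δ_mech = NL/(AE) = -438000·2430/(1890·108000) = -5.214 mm.
δ_thermal = αLΔT = 9.19e-6·2430·-47.3 = -1.056 mm.
δ = δ_mech + δ_thermal = -6.271 mm.

-6.27 mm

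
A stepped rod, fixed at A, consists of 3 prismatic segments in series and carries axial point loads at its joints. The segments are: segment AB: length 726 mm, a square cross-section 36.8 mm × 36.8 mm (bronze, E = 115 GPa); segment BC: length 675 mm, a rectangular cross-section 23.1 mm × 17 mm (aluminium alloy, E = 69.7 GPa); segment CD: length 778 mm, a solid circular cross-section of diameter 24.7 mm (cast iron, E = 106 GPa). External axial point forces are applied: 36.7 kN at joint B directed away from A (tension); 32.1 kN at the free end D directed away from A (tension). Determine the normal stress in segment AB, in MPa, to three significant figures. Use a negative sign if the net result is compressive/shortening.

50.8 MPa

Internal axial forces (sectioning from the free end, tension +): N_CD = 32.1 kN, N_BC = 32.1 kN, N_AB = 68.8 kN.
A_AB = 1354 mm².
σ_AB = N_AB/A_AB = 68800/1354 = 50.8 MPa.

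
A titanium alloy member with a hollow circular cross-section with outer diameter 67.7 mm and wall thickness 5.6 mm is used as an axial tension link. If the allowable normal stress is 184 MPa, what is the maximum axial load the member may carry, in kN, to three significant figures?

A = 1093 mm².
P_max = σ_allow · A = 184 · 1093 = 201000 N = 201 kN.

201 kN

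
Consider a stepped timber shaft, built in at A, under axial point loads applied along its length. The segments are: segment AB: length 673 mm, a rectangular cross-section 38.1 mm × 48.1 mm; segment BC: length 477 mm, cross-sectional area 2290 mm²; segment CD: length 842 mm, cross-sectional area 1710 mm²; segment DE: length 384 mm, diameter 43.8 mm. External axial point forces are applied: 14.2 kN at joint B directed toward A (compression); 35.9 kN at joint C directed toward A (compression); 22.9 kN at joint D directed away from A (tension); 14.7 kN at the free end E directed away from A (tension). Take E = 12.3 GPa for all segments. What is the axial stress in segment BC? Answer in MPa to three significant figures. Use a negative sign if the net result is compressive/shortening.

Internal axial forces (sectioning from the free end, tension +): N_DE = 14.7 kN, N_CD = 37.6 kN, N_BC = 1.7 kN, N_AB = -12.5 kN.
σ_BC = N_BC/A_BC = 1700/2290 = 0.7424 MPa.

0.742 MPa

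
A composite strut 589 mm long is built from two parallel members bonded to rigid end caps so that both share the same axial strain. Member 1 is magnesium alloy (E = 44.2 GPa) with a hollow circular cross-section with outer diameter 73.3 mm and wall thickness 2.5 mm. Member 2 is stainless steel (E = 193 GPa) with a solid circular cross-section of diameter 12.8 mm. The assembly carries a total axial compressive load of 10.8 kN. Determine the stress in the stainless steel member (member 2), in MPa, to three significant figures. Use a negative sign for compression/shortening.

A_1 = 556.1 mm².
A_2 = 128.7 mm².
Equal strain + equilibrium ⇒ each member carries load in proportion to AE: A₁E₁ = 24580000 N, A₂E₂ = 24840000 N, ΣAE = 49410000 N.
σ₂ = P·E₂/ΣAE = -10800·193000/49410000 = -42.18 MPa.

-42.2 MPa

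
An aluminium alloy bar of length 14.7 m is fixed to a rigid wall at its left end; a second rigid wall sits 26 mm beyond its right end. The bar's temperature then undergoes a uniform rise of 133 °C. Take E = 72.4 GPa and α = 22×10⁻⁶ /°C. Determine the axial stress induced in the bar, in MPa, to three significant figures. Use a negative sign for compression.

-83.8 MPa

Free thermal expansion αLΔT = 22e-6 · 14700 · 133 = 43.01 mm.
The walls engage after the gap closes; constrained expansion = 43.01 − 26 = 17.01 mm.
The walls impose strain ε = −(17.01)/14700 = -1.1573e-03; σ = Eε = 72400 · -1.1573e-03 = -83.79 MPa.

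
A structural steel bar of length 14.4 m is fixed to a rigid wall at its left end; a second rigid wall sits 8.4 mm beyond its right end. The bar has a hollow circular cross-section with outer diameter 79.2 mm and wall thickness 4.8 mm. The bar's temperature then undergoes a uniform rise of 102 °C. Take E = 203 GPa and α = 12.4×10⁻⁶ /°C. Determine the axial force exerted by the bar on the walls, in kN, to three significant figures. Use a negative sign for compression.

-155 kN

Free thermal expansion αLΔT = 12.4e-6 · 14400 · 102 = 18.21 mm.
The walls engage after the gap closes; constrained expansion = 18.21 − 8.4 = 9.813 mm.
The walls impose strain ε = −(9.813)/14400 = -6.8147e-04; σ = Eε = 203000 · -6.8147e-04 = -138.3 MPa.
Wall reaction R = σ·A = -138.3·1122 = -155200 N = -155.2 kN.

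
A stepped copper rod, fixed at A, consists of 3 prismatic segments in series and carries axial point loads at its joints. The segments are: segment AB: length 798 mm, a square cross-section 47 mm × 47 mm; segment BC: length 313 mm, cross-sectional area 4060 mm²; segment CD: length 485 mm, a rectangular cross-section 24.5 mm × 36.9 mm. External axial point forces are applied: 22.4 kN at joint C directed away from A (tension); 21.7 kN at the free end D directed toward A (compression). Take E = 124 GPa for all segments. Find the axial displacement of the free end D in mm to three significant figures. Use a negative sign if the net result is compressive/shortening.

Internal axial forces (sectioning from the free end, tension +): N_CD = -21.7 kN, N_BC = 0.7 kN, N_AB = 0.7 kN.
A_AB = 2209 mm².
A_CD = 904 mm².
δ_AB = 700·798/(2209·124000) = 0.002039 mm
δ_BC = 700·313/(4060·124000) = 0.0004352 mm
δ_CD = -21700·485/(904·124000) = -0.09388 mm
δ = Σδ_i = -0.09141 mm.

-0.0914 mm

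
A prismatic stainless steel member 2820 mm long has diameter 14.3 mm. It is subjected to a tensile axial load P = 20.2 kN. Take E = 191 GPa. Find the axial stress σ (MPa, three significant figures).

A = 160.6 mm².
σ = N/A = 20200/160.6 = 125.8 MPa.

126 MPa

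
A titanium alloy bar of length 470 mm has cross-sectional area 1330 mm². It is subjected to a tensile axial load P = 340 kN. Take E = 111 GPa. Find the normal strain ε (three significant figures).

σ = N/A = 255.6 MPa; ε = σ/E = 255.6/111000 = 2.303e-03.

0.00230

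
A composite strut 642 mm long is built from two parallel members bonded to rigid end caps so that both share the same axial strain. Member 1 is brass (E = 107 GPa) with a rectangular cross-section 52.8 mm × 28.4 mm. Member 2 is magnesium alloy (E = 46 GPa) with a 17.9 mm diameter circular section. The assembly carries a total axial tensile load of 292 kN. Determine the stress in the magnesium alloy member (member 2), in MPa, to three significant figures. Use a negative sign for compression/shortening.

A_1 = 1500 mm².
A_2 = 251.6 mm².
Equal strain + equilibrium ⇒ each member carries load in proportion to AE: A₁E₁ = 160400000 N, A₂E₂ = 11580000 N, ΣAE = 172000000 N.
σ₂ = P·E₂/ΣAE = 292000·46000/172000000 = 78.08 MPa.

78.1 MPa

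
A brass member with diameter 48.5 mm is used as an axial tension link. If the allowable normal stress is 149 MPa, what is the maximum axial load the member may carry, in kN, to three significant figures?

275 kN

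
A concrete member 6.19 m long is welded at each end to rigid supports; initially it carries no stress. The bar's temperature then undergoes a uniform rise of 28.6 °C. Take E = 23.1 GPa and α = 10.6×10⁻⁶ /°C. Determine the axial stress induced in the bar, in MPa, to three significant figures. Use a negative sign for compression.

Free thermal expansion αLΔT = 10.6e-6 · 6190 · 28.6 = 1.877 mm.
The walls impose strain ε = −(1.877)/6190 = -3.0316e-04; σ = Eε = 23100 · -3.0316e-04 = -7.003 MPa.

-7.00 MPa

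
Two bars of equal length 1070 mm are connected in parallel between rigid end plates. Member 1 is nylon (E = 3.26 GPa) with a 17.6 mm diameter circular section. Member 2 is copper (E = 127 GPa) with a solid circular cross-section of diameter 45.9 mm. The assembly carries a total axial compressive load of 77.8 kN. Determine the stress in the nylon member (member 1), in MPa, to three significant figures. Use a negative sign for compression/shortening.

-1.20 MPa

A_1 = 243.3 mm².
A_2 = 1655 mm².
Equal strain + equilibrium ⇒ each member carries load in proportion to AE: A₁E₁ = 793100 N, A₂E₂ = 210100000 N, ΣAE = 210900000 N.
σ₁ = P·E₁/ΣAE = -77800·3260/210900000 = -1.202 MPa.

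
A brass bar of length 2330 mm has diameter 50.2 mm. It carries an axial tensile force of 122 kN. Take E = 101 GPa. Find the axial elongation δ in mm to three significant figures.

1.42 mm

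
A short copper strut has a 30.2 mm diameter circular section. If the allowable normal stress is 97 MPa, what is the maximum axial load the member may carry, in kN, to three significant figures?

A = 716.3 mm².
P_max = σ_allow · A = 97 · 716.3 = 69480 N = 69.48 kN.

69.5 kN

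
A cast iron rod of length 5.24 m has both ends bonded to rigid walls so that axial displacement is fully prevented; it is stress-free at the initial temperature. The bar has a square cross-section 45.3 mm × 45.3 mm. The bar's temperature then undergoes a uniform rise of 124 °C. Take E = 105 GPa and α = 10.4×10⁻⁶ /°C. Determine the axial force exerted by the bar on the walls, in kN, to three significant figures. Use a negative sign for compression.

Free thermal expansion αLΔT = 10.4e-6 · 5240 · 124 = 6.758 mm.
The walls impose strain ε = −(6.758)/5240 = -1.2896e-03; σ = Eε = 105000 · -1.2896e-03 = -135.4 MPa.
Wall reaction R = σ·A = -135.4·2052 = -277900 N = -277.9 kN.

-278 kN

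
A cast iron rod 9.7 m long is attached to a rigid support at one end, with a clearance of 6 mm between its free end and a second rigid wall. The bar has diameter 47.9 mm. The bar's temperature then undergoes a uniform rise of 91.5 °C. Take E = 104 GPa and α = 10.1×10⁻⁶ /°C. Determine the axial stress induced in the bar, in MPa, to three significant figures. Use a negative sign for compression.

-31.8 MPa

Free thermal expansion αLΔT = 10.1e-6 · 9700 · 91.5 = 8.964 mm.
The walls engage after the gap closes; constrained expansion = 8.964 − 6 = 2.964 mm.
The walls impose strain ε = −(2.964)/9700 = -3.0559e-04; σ = Eε = 104000 · -3.0559e-04 = -31.78 MPa.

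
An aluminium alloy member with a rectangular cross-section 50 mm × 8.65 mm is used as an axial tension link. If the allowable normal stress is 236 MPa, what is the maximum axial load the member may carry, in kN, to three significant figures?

102 kN

A = 432.5 mm².
P_max = σ_allow · A = 236 · 432.5 = 102100 N = 102.1 kN.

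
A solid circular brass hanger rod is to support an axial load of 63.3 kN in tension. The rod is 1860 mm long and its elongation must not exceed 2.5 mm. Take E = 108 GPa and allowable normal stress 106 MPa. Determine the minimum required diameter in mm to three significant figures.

Required area A ≥ P/σ_allow = 63300/106 = 597.2 mm².
For a solid circular section, d ≥ √(4A/π) = 27.57 mm.
Elongation limit: A ≥ PL/(Eδ_allow) = 63300·1860/(108000·2.5) = 436.1 mm² ⇒ d ≥ 23.56 mm.
The stress limit governs.

27.6 mm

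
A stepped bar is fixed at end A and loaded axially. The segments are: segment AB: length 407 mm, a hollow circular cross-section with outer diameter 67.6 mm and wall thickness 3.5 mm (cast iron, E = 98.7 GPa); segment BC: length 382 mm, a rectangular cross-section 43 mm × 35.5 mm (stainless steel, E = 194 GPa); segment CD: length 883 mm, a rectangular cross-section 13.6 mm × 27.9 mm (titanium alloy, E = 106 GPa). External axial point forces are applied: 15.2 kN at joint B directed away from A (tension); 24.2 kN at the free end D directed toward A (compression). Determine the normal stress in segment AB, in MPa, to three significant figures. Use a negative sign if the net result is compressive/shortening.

Internal axial forces (sectioning from the free end, tension +): N_CD = -24.2 kN, N_BC = -24.2 kN, N_AB = -9 kN.
A_AB = 704.8 mm².
σ_AB = N_AB/A_AB = -9000/704.8 = -12.77 MPa.

-12.8 MPa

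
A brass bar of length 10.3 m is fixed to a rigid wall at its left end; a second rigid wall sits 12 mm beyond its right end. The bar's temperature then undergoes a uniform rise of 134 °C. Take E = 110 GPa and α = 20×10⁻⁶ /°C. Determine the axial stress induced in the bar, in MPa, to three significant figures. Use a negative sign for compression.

Free thermal expansion αLΔT = 20e-6 · 10300 · 134 = 27.6 mm.
The walls engage after the gap closes; constrained expansion = 27.6 − 12 = 15.6 mm.
The walls impose strain ε = −(15.6)/10300 = -1.5150e-03; σ = Eε = 110000 · -1.5150e-03 = -166.6 MPa.

-167 MPa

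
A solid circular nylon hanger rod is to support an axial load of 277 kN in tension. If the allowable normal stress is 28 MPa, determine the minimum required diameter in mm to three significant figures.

Required area A ≥ P/σ_allow = 277000/28 = 9893 mm².
For a solid circular section, d ≥ √(4A/π) = 112.2 mm.

112 mm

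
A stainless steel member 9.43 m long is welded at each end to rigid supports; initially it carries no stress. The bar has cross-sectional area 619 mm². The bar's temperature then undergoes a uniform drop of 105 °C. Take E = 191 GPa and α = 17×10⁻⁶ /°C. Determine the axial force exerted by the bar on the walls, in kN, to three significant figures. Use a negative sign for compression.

Free thermal expansion αLΔT = 17e-6 · 9430 · -105 = -16.83 mm.
The walls impose strain ε = −(-16.83)/9430 = 1.7850e-03; σ = Eε = 191000 · 1.7850e-03 = 340.9 MPa.
Wall reaction R = σ·A = 340.9·619 = 211000 N = 211 kN.

211 kN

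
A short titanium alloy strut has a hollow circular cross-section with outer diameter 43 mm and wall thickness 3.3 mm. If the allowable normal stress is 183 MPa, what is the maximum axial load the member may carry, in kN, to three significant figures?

A = 411.6 mm².
P_max = σ_allow · A = 183 · 411.6 = 75320 N = 75.32 kN.

75.3 kN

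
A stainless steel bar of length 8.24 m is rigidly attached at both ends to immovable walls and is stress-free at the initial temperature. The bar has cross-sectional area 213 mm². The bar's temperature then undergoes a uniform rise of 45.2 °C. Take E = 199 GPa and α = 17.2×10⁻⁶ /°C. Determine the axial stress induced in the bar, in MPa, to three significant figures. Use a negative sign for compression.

Free thermal expansion αLΔT = 17.2e-6 · 8240 · 45.2 = 6.406 mm.
The walls impose strain ε = −(6.406)/8240 = -7.7744e-04; σ = Eε = 199000 · -7.7744e-04 = -154.7 MPa.

-155 MPa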